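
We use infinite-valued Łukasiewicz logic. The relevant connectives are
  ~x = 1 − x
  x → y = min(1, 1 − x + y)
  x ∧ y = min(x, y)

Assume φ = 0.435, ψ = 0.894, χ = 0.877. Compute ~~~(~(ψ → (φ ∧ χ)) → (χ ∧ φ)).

φ ∧ χ = min(0.435, 0.877) = 0.435
ψ → (φ ∧ χ) = min(1, 1 − 0.894 + 0.435) = min(1, 0.541) = 0.541
~(ψ → (φ ∧ χ)) = 1 − 0.541 = 0.459
χ ∧ φ = min(0.877, 0.435) = 0.435
~(ψ → (φ ∧ χ)) → (χ ∧ φ) = min(1, 1 − 0.459 + 0.435) = min(1, 0.976) = 0.976
~(~(ψ → (φ ∧ χ)) → (χ ∧ φ)) = 1 − 0.976 = 0.024
~~(~(ψ → (φ ∧ χ)) → (χ ∧ φ)) = 1 − 0.024 = 0.976
~~~(~(ψ → (φ ∧ χ)) → (χ ∧ φ)) = 1 − 0.976 = 0.024

0.024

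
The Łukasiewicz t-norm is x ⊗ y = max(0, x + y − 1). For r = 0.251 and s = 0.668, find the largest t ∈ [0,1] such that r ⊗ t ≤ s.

The residuum of the Łukasiewicz t-norm gives the supremum: min(1, 1 − 0.251 + 0.668).
1 − 0.251 + 0.668 = 1.417, so t = min(1, 1.417) = 1.000.
Check: 0.251 ⊗ 1.000 = max(0, 0.251) = 0.251 ≤ 0.668.

1.000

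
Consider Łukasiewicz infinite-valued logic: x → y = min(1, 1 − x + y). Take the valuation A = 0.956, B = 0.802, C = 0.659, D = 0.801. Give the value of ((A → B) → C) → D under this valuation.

A → B = min(1, 1 − 0.956 + 0.802) = min(1, 0.846) = 0.846
(A → B) → C = min(1, 1 − 0.846 + 0.659) = min(1, 0.813) = 0.813
((A → B) → C) → D = min(1, 1 − 0.813 + 0.801) = min(1, 0.988) = 0.988

0.988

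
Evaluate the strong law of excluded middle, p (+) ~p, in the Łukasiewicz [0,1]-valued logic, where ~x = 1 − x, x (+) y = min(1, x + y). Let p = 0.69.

~p = 1 − 0.69 = 0.31
p (+) ~p = min(1, 0.69 + 0.31) = min(1, 1.00) = 1.00
(As expected: always 1 in Ł∞ since a ⊕ (1−a) = 1.)

1.00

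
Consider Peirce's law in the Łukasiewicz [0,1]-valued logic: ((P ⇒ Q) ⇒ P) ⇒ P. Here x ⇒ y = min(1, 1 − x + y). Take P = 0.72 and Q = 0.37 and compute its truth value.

P ⇒ Q = min(1, 1 − 0.72 + 0.37) = min(1, 0.65) = 0.65
(P ⇒ Q) ⇒ P = min(1, 1 − 0.65 + 0.72) = min(1, 1.07) = 1.00
((P ⇒ Q) ⇒ P) ⇒ P = min(1, 1 − 1.00 + 0.72) = min(1, 0.72) = 0.72
(The value 0.72 < 1 shows this instance is not satisfied; not a Ł∞-tautology in general.)

0.72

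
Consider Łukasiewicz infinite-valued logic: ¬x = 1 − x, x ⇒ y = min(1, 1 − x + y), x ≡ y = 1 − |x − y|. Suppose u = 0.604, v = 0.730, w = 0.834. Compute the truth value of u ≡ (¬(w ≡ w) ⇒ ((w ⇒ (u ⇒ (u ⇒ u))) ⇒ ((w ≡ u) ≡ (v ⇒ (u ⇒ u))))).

0.604

w ≡ w = 1 − |0.834 − 0.834| = 1 − 0.000 = 1.000
¬(w ≡ w) = 1 − 1.000 = 0.000
u ⇒ u = min(1, 1 − 0.604 + 0.604) = min(1, 1.000) = 1.000
u ⇒ (u ⇒ u) = min(1, 1 − 0.604 + 1.000) = min(1, 1.396) = 1.000
w ⇒ (u ⇒ (u ⇒ u)) = min(1, 1 − 0.834 + 1.000) = min(1, 1.166) = 1.000
w ≡ u = 1 − |0.834 − 0.604| = 1 − 0.230 = 0.770
v ⇒ (u ⇒ u) = min(1, 1 − 0.730 + 1.000) = min(1, 1.270) = 1.000
(w ≡ u) ≡ (v ⇒ (u ⇒ u)) = 1 − |0.770 − 1.000| = 1 − 0.230 = 0.770
(w ⇒ (u ⇒ (u ⇒ u))) ⇒ ((w ≡ u) ≡ (v ⇒ (u ⇒ u))) = min(1, 1 − 1.000 + 0.770) = min(1, 0.770) = 0.770
¬(w ≡ w) ⇒ ((w ⇒ (u ⇒ (u ⇒ u))) ⇒ ((w ≡ u) ≡ (v ⇒ (u ⇒ u)))) = min(1, 1 − 0.000 + 0.770) = min(1, 1.770) = 1.000
u ≡ (¬(w ≡ w) ⇒ ((w ⇒ (u ⇒ (u ⇒ u))) ⇒ ((w ≡ u) ≡ (v ⇒ (u ⇒ u))))) = 1 − |0.604 − 1.000| = 1 − 0.396 = 0.604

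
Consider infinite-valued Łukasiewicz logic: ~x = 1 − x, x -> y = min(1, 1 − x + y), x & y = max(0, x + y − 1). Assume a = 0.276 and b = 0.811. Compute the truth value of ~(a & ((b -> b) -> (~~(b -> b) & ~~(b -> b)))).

b -> b = min(1, 1 − 0.811 + 0.811) = min(1, 1.000) = 1.000
~(b -> b) = 1 − 1.000 = 0.000
~~(b -> b) = 1 − 0.000 = 1.000
~~(b -> b) & ~~(b -> b) = max(0, 1.000 + 1.000 − 1) = max(0, 1.000) = 1.000
(b -> b) -> (~~(b -> b) & ~~(b -> b)) = min(1, 1 − 1.000 + 1.000) = min(1, 1.000) = 1.000
a & ((b -> b) -> (~~(b -> b) & ~~(b -> b))) = max(0, 0.276 + 1.000 − 1) = max(0, 0.276) = 0.276
~(a & ((b -> b) -> (~~(b -> b) & ~~(b -> b)))) = 1 − 0.276 = 0.724

0.724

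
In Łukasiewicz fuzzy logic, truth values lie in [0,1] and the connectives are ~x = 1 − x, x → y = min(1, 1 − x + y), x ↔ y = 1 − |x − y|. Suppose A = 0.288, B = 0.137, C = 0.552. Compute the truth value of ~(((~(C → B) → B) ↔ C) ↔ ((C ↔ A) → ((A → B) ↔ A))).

0.127

C → B = min(1, 1 − 0.552 + 0.137) = min(1, 0.585) = 0.585
~(C → B) = 1 − 0.585 = 0.415
~(C → B) → B = min(1, 1 − 0.415 + 0.137) = min(1, 0.722) = 0.722
(~(C → B) → B) ↔ C = 1 − |0.722 − 0.552| = 1 − 0.170 = 0.830
C ↔ A = 1 − |0.552 − 0.288| = 1 − 0.264 = 0.736
A → B = min(1, 1 − 0.288 + 0.137) = min(1, 0.849) = 0.849
(A → B) ↔ A = 1 − |0.849 − 0.288| = 1 − 0.561 = 0.439
(C ↔ A) → ((A → B) ↔ A) = min(1, 1 − 0.736 + 0.439) = min(1, 0.703) = 0.703
((~(C → B) → B) ↔ C) ↔ ((C ↔ A) → ((A → B) ↔ A)) = 1 − |0.830 − 0.703| = 1 − 0.127 = 0.873
~(((~(C → B) → B) ↔ C) ↔ ((C ↔ A) → ((A → B) ↔ A))) = 1 − 0.873 = 0.127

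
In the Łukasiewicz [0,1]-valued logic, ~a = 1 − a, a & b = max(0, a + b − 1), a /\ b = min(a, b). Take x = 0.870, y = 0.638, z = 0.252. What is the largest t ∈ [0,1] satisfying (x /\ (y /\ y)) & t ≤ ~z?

y /\ y = min(0.638, 0.638) = 0.638
x /\ (y /\ y) = min(0.870, 0.638) = 0.638
So the left factor is x /\ (y /\ y) = 0.638.
~z = 1 − 0.252 = 0.748
So the right-hand bound is ~z = 0.748.
The residuum of the Łukasiewicz t-norm gives the supremum: min(1, 1 − 0.638 + 0.748).
1 − 0.638 + 0.748 = 1.110, so t = min(1, 1.110) = 1.000.
Check: 0.638 & 1.000 = max(0, 0.638) = 0.638 ≤ 0.748.

1.000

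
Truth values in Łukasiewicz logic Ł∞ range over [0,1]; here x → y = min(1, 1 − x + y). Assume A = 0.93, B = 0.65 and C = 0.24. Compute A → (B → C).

B → C = min(1, 1 − 0.65 + 0.24) = min(1, 0.59) = 0.59
A → (B → C) = min(1, 1 − 0.93 + 0.59) = min(1, 0.66) = 0.66

0.66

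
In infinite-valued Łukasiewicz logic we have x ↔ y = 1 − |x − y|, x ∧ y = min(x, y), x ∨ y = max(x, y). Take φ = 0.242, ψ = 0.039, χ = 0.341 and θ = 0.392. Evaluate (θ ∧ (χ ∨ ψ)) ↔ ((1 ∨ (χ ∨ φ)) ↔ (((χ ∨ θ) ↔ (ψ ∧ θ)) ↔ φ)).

0.746

χ ∨ ψ = max(0.341, 0.039) = 0.341
θ ∧ (χ ∨ ψ) = min(0.392, 0.341) = 0.341
χ ∨ φ = max(0.341, 0.242) = 0.341
1 ∨ (χ ∨ φ) = max(1.000, 0.341) = 1.000
χ ∨ θ = max(0.341, 0.392) = 0.392
ψ ∧ θ = min(0.039, 0.392) = 0.039
(χ ∨ θ) ↔ (ψ ∧ θ) = 1 − |0.392 − 0.039| = 1 − 0.353 = 0.647
((χ ∨ θ) ↔ (ψ ∧ θ)) ↔ φ = 1 − |0.647 − 0.242| = 1 − 0.405 = 0.595
(1 ∨ (χ ∨ φ)) ↔ (((χ ∨ θ) ↔ (ψ ∧ θ)) ↔ φ) = 1 − |1.000 − 0.595| = 1 − 0.405 = 0.595
(θ ∧ (χ ∨ ψ)) ↔ ((1 ∨ (χ ∨ φ)) ↔ (((χ ∨ θ) ↔ (ψ ∧ θ)) ↔ φ)) = 1 − |0.341 − 0.595| = 1 − 0.254 = 0.746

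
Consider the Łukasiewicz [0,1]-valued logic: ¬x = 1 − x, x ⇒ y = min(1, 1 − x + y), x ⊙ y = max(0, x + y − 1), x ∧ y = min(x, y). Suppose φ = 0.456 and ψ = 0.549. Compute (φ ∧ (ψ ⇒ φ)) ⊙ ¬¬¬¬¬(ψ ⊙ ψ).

0.358

ψ ⇒ φ = min(1, 1 − 0.549 + 0.456) = min(1, 0.907) = 0.907
φ ∧ (ψ ⇒ φ) = min(0.456, 0.907) = 0.456
ψ ⊙ ψ = max(0, 0.549 + 0.549 − 1) = max(0, 0.098) = 0.098
¬(ψ ⊙ ψ) = 1 − 0.098 = 0.902
¬¬(ψ ⊙ ψ) = 1 − 0.902 = 0.098
¬¬¬(ψ ⊙ ψ) = 1 − 0.098 = 0.902
¬¬¬¬(ψ ⊙ ψ) = 1 − 0.902 = 0.098
¬¬¬¬¬(ψ ⊙ ψ) = 1 − 0.098 = 0.902
(φ ∧ (ψ ⇒ φ)) ⊙ ¬¬¬¬¬(ψ ⊙ ψ) = max(0, 0.456 + 0.902 − 1) = max(0, 0.358) = 0.358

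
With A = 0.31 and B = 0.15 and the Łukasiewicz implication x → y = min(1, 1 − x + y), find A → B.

0.84

A → B = min(1, 1 − 0.31 + 0.15) = min(1, 0.84) = 0.84
For comparison, the Gödel implication (1 if x ≤ y else y) would give 0.15.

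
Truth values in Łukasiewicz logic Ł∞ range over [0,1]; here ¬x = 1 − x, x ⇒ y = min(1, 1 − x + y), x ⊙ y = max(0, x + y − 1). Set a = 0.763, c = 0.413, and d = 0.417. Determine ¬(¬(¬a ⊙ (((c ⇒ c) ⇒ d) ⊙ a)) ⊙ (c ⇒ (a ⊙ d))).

¬a = 1 − 0.763 = 0.237
c ⇒ c = min(1, 1 − 0.413 + 0.413) = min(1, 1.000) = 1.000
(c ⇒ c) ⇒ d = min(1, 1 − 1.000 + 0.417) = min(1, 0.417) = 0.417
((c ⇒ c) ⇒ d) ⊙ a = max(0, 0.417 + 0.763 − 1) = max(0, 0.180) = 0.180
¬a ⊙ (((c ⇒ c) ⇒ d) ⊙ a) = max(0, 0.237 + 0.180 − 1) = max(0, -0.583) = 0.000
¬(¬a ⊙ (((c ⇒ c) ⇒ d) ⊙ a)) = 1 − 0.000 = 1.000
a ⊙ d = max(0, 0.763 + 0.417 − 1) = max(0, 0.180) = 0.180
c ⇒ (a ⊙ d) = min(1, 1 − 0.413 + 0.180) = min(1, 0.767) = 0.767
¬(¬a ⊙ (((c ⇒ c) ⇒ d) ⊙ a)) ⊙ (c ⇒ (a ⊙ d)) = max(0, 1.000 + 0.767 − 1) = max(0, 0.767) = 0.767
¬(¬(¬a ⊙ (((c ⇒ c) ⇒ d) ⊙ a)) ⊙ (c ⇒ (a ⊙ d))) = 1 − 0.767 = 0.233

0.233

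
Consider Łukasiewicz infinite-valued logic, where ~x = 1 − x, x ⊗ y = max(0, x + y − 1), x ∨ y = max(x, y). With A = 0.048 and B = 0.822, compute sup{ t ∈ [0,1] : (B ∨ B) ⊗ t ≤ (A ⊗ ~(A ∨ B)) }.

0.178

B ∨ B = max(0.822, 0.822) = 0.822
So the left factor is B ∨ B = 0.822.
A ∨ B = max(0.048, 0.822) = 0.822
~(A ∨ B) = 1 − 0.822 = 0.178
A ⊗ ~(A ∨ B) = max(0, 0.048 + 0.178 − 1) = max(0, -0.774) = 0.000
So the right-hand bound is A ⊗ ~(A ∨ B) = 0.000.
The residuum of the Łukasiewicz t-norm gives the supremum: min(1, 1 − 0.822 + 0.000).
1 − 0.822 + 0.000 = 0.178, so t = min(1, 0.178) = 0.178.
Check: 0.822 ⊗ 0.178 = max(0, 0.000) = 0.000 ≤ 0.000.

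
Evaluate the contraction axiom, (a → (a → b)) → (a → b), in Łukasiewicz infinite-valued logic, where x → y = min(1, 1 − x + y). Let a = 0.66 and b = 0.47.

0.81

a → b = min(1, 1 − 0.66 + 0.47) = min(1, 0.81) = 0.81
a → (a → b) = min(1, 1 − 0.66 + 0.81) = min(1, 1.15) = 1.00
(a → (a → b)) → (a → b) = min(1, 1 − 1.00 + 0.81) = min(1, 0.81) = 0.81
(The value 0.81 < 1 shows this instance is not satisfied; fails in Ł∞ (the t-norm is not idempotent).)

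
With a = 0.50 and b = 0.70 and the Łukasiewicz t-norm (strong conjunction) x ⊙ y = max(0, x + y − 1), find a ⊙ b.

0.20

a ⊙ b = max(0, 0.50 + 0.70 − 1) = max(0, 0.20) = 0.20
For comparison, the Gödel (minimum) t-norm min(x, y) would give 0.50.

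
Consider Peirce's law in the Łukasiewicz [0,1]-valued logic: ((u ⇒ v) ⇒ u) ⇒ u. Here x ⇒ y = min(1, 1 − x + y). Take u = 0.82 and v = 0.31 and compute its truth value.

0.82

u ⇒ v = min(1, 1 − 0.82 + 0.31) = min(1, 0.49) = 0.49
(u ⇒ v) ⇒ u = min(1, 1 − 0.49 + 0.82) = min(1, 1.33) = 1.00
((u ⇒ v) ⇒ u) ⇒ u = min(1, 1 − 1.00 + 0.82) = min(1, 0.82) = 0.82
(The value 0.82 < 1 shows this instance is not satisfied; not a Ł∞-tautology in general.)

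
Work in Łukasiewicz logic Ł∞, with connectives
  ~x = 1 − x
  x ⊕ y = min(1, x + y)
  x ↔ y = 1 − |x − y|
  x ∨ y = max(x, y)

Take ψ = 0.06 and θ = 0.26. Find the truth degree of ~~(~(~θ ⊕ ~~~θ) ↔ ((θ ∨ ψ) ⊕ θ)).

0.48

~θ = 1 − 0.26 = 0.74
~~θ = 1 − 0.74 = 0.26
~~~θ = 1 − 0.26 = 0.74
~θ ⊕ ~~~θ = min(1, 0.74 + 0.74) = min(1, 1.48) = 1.00
~(~θ ⊕ ~~~θ) = 1 − 1.00 = 0.00
θ ∨ ψ = max(0.26, 0.06) = 0.26
(θ ∨ ψ) ⊕ θ = min(1, 0.26 + 0.26) = min(1, 0.52) = 0.52
~(~θ ⊕ ~~~θ) ↔ ((θ ∨ ψ) ⊕ θ) = 1 − |0.00 − 0.52| = 1 − 0.52 = 0.48
~(~(~θ ⊕ ~~~θ) ↔ ((θ ∨ ψ) ⊕ θ)) = 1 − 0.48 = 0.52
~~(~(~θ ⊕ ~~~θ) ↔ ((θ ∨ ψ) ⊕ θ)) = 1 − 0.52 = 0.48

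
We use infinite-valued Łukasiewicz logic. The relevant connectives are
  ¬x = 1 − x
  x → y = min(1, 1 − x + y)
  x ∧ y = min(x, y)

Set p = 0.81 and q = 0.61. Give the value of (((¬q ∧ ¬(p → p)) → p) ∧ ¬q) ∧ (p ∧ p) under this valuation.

0.39

¬q = 1 − 0.61 = 0.39
p → p = min(1, 1 − 0.81 + 0.81) = min(1, 1.00) = 1.00
¬(p → p) = 1 − 1.00 = 0.00
¬q ∧ ¬(p → p) = min(0.39, 0.00) = 0.00
(¬q ∧ ¬(p → p)) → p = min(1, 1 − 0.00 + 0.81) = min(1, 1.81) = 1.00
((¬q ∧ ¬(p → p)) → p) ∧ ¬q = min(1.00, 0.39) = 0.39
p ∧ p = min(0.81, 0.81) = 0.81
(((¬q ∧ ¬(p → p)) → p) ∧ ¬q) ∧ (p ∧ p) = min(0.39, 0.81) = 0.39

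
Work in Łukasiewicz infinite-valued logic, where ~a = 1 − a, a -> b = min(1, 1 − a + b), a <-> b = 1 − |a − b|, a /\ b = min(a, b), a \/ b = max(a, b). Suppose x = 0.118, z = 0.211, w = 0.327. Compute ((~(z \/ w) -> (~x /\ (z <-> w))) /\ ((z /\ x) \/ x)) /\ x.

z \/ w = max(0.211, 0.327) = 0.327
~(z \/ w) = 1 − 0.327 = 0.673
~x = 1 − 0.118 = 0.882
z <-> w = 1 − |0.211 − 0.327| = 1 − 0.116 = 0.884
~x /\ (z <-> w) = min(0.882, 0.884) = 0.882
~(z \/ w) -> (~x /\ (z <-> w)) = min(1, 1 − 0.673 + 0.882) = min(1, 1.209) = 1.000
z /\ x = min(0.211, 0.118) = 0.118
(z /\ x) \/ x = max(0.118, 0.118) = 0.118
(~(z \/ w) -> (~x /\ (z <-> w))) /\ ((z /\ x) \/ x) = min(1.000, 0.118) = 0.118
((~(z \/ w) -> (~x /\ (z <-> w))) /\ ((z /\ x) \/ x)) /\ x = min(0.118, 0.118) = 0.118

0.118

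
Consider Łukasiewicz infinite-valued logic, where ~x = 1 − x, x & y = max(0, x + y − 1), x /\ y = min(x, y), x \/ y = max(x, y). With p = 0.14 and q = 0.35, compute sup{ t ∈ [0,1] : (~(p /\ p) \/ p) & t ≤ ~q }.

0.79

p /\ p = min(0.14, 0.14) = 0.14
~(p /\ p) = 1 − 0.14 = 0.86
~(p /\ p) \/ p = max(0.86, 0.14) = 0.86
So the left factor is ~(p /\ p) \/ p = 0.86.
~q = 1 − 0.35 = 0.65
So the right-hand bound is ~q = 0.65.
The residuum of the Łukasiewicz t-norm gives the supremum: min(1, 1 − 0.86 + 0.65).
1 − 0.86 + 0.65 = 0.79, so t = min(1, 0.79) = 0.79.
Check: 0.86 & 0.79 = max(0, 0.65) = 0.65 ≤ 0.65.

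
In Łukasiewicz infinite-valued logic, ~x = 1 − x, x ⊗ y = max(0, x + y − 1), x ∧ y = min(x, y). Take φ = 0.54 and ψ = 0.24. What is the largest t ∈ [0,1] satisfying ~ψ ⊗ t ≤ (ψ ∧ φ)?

0.48

~ψ = 1 − 0.24 = 0.76
So the left factor is ~ψ = 0.76.
ψ ∧ φ = min(0.24, 0.54) = 0.24
So the right-hand bound is ψ ∧ φ = 0.24.
The residuum of the Łukasiewicz t-norm gives the supremum: min(1, 1 − 0.76 + 0.24).
1 − 0.76 + 0.24 = 0.48, so t = min(1, 0.48) = 0.48.
Check: 0.76 ⊗ 0.48 = max(0, 0.24) = 0.24 ≤ 0.24.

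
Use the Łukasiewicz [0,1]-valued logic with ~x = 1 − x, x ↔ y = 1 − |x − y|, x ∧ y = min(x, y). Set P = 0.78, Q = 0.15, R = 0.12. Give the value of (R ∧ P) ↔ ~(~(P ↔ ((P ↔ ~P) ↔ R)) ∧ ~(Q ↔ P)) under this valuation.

R ∧ P = min(0.12, 0.78) = 0.12
~P = 1 − 0.78 = 0.22
P ↔ ~P = 1 − |0.78 − 0.22| = 1 − 0.56 = 0.44
(P ↔ ~P) ↔ R = 1 − |0.44 − 0.12| = 1 − 0.32 = 0.68
P ↔ ((P ↔ ~P) ↔ R) = 1 − |0.78 − 0.68| = 1 − 0.10 = 0.90
~(P ↔ ((P ↔ ~P) ↔ R)) = 1 − 0.90 = 0.10
Q ↔ P = 1 − |0.15 − 0.78| = 1 − 0.63 = 0.37
~(Q ↔ P) = 1 − 0.37 = 0.63
~(P ↔ ((P ↔ ~P) ↔ R)) ∧ ~(Q ↔ P) = min(0.10, 0.63) = 0.10
~(~(P ↔ ((P ↔ ~P) ↔ R)) ∧ ~(Q ↔ P)) = 1 − 0.10 = 0.90
(R ∧ P) ↔ ~(~(P ↔ ((P ↔ ~P) ↔ R)) ∧ ~(Q ↔ P)) = 1 − |0.12 − 0.90| = 1 − 0.78 = 0.22

0.22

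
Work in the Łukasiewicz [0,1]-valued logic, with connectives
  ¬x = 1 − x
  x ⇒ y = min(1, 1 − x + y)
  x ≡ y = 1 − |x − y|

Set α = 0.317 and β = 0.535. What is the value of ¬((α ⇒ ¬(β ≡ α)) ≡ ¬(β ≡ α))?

0.683

β ≡ α = 1 − |0.535 − 0.317| = 1 − 0.218 = 0.782
¬(β ≡ α) = 1 − 0.782 = 0.218
α ⇒ ¬(β ≡ α) = min(1, 1 − 0.317 + 0.218) = min(1, 0.901) = 0.901
(α ⇒ ¬(β ≡ α)) ≡ ¬(β ≡ α) = 1 − |0.901 − 0.218| = 1 − 0.683 = 0.317
¬((α ⇒ ¬(β ≡ α)) ≡ ¬(β ≡ α)) = 1 − 0.317 = 0.683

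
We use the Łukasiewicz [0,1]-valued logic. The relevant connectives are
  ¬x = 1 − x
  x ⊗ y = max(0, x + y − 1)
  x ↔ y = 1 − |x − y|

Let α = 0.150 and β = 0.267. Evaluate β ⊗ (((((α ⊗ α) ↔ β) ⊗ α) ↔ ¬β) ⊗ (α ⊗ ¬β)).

0.000

α ⊗ α = max(0, 0.150 + 0.150 − 1) = max(0, -0.700) = 0.000
(α ⊗ α) ↔ β = 1 − |0.000 − 0.267| = 1 − 0.267 = 0.733
((α ⊗ α) ↔ β) ⊗ α = max(0, 0.733 + 0.150 − 1) = max(0, -0.117) = 0.000
¬β = 1 − 0.267 = 0.733
(((α ⊗ α) ↔ β) ⊗ α) ↔ ¬β = 1 − |0.000 − 0.733| = 1 − 0.733 = 0.267
α ⊗ ¬β = max(0, 0.150 + 0.733 − 1) = max(0, -0.117) = 0.000
((((α ⊗ α) ↔ β) ⊗ α) ↔ ¬β) ⊗ (α ⊗ ¬β) = max(0, 0.267 + 0.000 − 1) = max(0, -0.733) = 0.000
β ⊗ (((((α ⊗ α) ↔ β) ⊗ α) ↔ ¬β) ⊗ (α ⊗ ¬β)) = max(0, 0.267 + 0.000 − 1) = max(0, -0.733) = 0.000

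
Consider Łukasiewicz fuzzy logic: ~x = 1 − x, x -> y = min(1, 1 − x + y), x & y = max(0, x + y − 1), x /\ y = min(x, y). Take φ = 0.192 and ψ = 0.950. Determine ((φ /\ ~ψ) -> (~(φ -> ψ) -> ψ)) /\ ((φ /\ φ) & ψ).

0.142

~ψ = 1 − 0.950 = 0.050
φ /\ ~ψ = min(0.192, 0.050) = 0.050
φ -> ψ = min(1, 1 − 0.192 + 0.950) = min(1, 1.758) = 1.000
~(φ -> ψ) = 1 − 1.000 = 0.000
~(φ -> ψ) -> ψ = min(1, 1 − 0.000 + 0.950) = min(1, 1.950) = 1.000
(φ /\ ~ψ) -> (~(φ -> ψ) -> ψ) = min(1, 1 − 0.050 + 1.000) = min(1, 1.950) = 1.000
φ /\ φ = min(0.192, 0.192) = 0.192
(φ /\ φ) & ψ = max(0, 0.192 + 0.950 − 1) = max(0, 0.142) = 0.142
((φ /\ ~ψ) -> (~(φ -> ψ) -> ψ)) /\ ((φ /\ φ) & ψ) = min(1.000, 0.142) = 0.142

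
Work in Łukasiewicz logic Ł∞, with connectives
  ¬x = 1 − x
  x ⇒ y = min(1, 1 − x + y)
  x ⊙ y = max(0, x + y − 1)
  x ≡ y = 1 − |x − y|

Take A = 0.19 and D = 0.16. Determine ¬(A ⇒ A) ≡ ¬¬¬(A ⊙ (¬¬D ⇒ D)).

0.19

A ⇒ A = min(1, 1 − 0.19 + 0.19) = min(1, 1.00) = 1.00
¬(A ⇒ A) = 1 − 1.00 = 0.00
¬D = 1 − 0.16 = 0.84
¬¬D = 1 − 0.84 = 0.16
¬¬D ⇒ D = min(1, 1 − 0.16 + 0.16) = min(1, 1.00) = 1.00
A ⊙ (¬¬D ⇒ D) = max(0, 0.19 + 1.00 − 1) = max(0, 0.19) = 0.19
¬(A ⊙ (¬¬D ⇒ D)) = 1 − 0.19 = 0.81
¬¬(A ⊙ (¬¬D ⇒ D)) = 1 − 0.81 = 0.19
¬¬¬(A ⊙ (¬¬D ⇒ D)) = 1 − 0.19 = 0.81
¬(A ⇒ A) ≡ ¬¬¬(A ⊙ (¬¬D ⇒ D)) = 1 − |0.00 − 0.81| = 1 − 0.81 = 0.19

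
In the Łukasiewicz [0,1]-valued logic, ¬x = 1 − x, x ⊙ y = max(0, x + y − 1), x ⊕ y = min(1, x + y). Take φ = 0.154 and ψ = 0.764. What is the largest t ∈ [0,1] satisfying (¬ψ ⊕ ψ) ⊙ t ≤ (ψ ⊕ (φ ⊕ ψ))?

1.000

¬ψ = 1 − 0.764 = 0.236
¬ψ ⊕ ψ = min(1, 0.236 + 0.764) = min(1, 1.000) = 1.000
So the left factor is ¬ψ ⊕ ψ = 1.000.
φ ⊕ ψ = min(1, 0.154 + 0.764) = min(1, 0.918) = 0.918
ψ ⊕ (φ ⊕ ψ) = min(1, 0.764 + 0.918) = min(1, 1.682) = 1.000
So the right-hand bound is ψ ⊕ (φ ⊕ ψ) = 1.000.
The residuum of the Łukasiewicz t-norm gives the supremum: min(1, 1 − 1.000 + 1.000).
1 − 1.000 + 1.000 = 1.000, so t = min(1, 1.000) = 1.000.
Check: 1.000 ⊙ 1.000 = max(0, 1.000) = 1.000 ≤ 1.000.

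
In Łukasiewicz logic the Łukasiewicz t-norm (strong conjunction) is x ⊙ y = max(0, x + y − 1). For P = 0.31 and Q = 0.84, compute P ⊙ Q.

0.15

P ⊙ Q = max(0, 0.31 + 0.84 − 1) = max(0, 0.15) = 0.15
For comparison, the Gödel (minimum) t-norm min(x, y) would give 0.31.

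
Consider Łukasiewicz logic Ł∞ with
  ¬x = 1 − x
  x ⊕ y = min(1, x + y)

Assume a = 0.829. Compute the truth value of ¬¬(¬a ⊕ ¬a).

0.342

¬a = 1 − 0.829 = 0.171
¬a ⊕ ¬a = min(1, 0.171 + 0.171) = min(1, 0.342) = 0.342
¬(¬a ⊕ ¬a) = 1 − 0.342 = 0.658
¬¬(¬a ⊕ ¬a) = 1 − 0.658 = 0.342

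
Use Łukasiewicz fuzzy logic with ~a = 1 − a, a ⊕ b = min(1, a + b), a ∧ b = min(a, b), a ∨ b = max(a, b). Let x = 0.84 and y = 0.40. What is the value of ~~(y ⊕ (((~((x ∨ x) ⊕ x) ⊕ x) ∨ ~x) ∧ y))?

x ∨ x = max(0.84, 0.84) = 0.84
(x ∨ x) ⊕ x = min(1, 0.84 + 0.84) = min(1, 1.68) = 1.00
~((x ∨ x) ⊕ x) = 1 − 1.00 = 0.00
~((x ∨ x) ⊕ x) ⊕ x = min(1, 0.00 + 0.84) = min(1, 0.84) = 0.84
~x = 1 − 0.84 = 0.16
(~((x ∨ x) ⊕ x) ⊕ x) ∨ ~x = max(0.84, 0.16) = 0.84
((~((x ∨ x) ⊕ x) ⊕ x) ∨ ~x) ∧ y = min(0.84, 0.40) = 0.40
y ⊕ (((~((x ∨ x) ⊕ x) ⊕ x) ∨ ~x) ∧ y) = min(1, 0.40 + 0.40) = min(1, 0.80) = 0.80
~(y ⊕ (((~((x ∨ x) ⊕ x) ⊕ x) ∨ ~x) ∧ y)) = 1 − 0.80 = 0.20
~~(y ⊕ (((~((x ∨ x) ⊕ x) ⊕ x) ∨ ~x) ∧ y)) = 1 − 0.20 = 0.80

0.80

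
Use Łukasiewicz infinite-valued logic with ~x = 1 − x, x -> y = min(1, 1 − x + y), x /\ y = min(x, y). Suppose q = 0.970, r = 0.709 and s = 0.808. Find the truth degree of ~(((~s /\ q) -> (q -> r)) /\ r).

0.291

~s = 1 − 0.808 = 0.192
~s /\ q = min(0.192, 0.970) = 0.192
q -> r = min(1, 1 − 0.970 + 0.709) = min(1, 0.739) = 0.739
(~s /\ q) -> (q -> r) = min(1, 1 − 0.192 + 0.739) = min(1, 1.547) = 1.000
((~s /\ q) -> (q -> r)) /\ r = min(1.000, 0.709) = 0.709
~(((~s /\ q) -> (q -> r)) /\ r) = 1 − 0.709 = 0.291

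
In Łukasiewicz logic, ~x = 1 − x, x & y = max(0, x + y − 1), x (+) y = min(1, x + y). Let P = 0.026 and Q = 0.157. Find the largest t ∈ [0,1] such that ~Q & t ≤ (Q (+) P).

~Q = 1 − 0.157 = 0.843
So the left factor is ~Q = 0.843.
Q (+) P = min(1, 0.157 + 0.026) = min(1, 0.183) = 0.183
So the right-hand bound is Q (+) P = 0.183.
The residuum of the Łukasiewicz t-norm gives the supremum: min(1, 1 − 0.843 + 0.183).
1 − 0.843 + 0.183 = 0.340, so t = min(1, 0.340) = 0.340.
Check: 0.843 & 0.340 = max(0, 0.183) = 0.183 ≤ 0.183.

0.340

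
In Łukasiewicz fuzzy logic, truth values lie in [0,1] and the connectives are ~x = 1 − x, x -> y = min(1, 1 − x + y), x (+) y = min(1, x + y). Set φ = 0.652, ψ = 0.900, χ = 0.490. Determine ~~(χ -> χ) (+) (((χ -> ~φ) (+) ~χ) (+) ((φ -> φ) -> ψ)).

χ -> χ = min(1, 1 − 0.490 + 0.490) = min(1, 1.000) = 1.000
~(χ -> χ) = 1 − 1.000 = 0.000
~~(χ -> χ) = 1 − 0.000 = 1.000
~φ = 1 − 0.652 = 0.348
χ -> ~φ = min(1, 1 − 0.490 + 0.348) = min(1, 0.858) = 0.858
~χ = 1 − 0.490 = 0.510
(χ -> ~φ) (+) ~χ = min(1, 0.858 + 0.510) = min(1, 1.368) = 1.000
φ -> φ = min(1, 1 − 0.652 + 0.652) = min(1, 1.000) = 1.000
(φ -> φ) -> ψ = min(1, 1 − 1.000 + 0.900) = min(1, 0.900) = 0.900
((χ -> ~φ) (+) ~χ) (+) ((φ -> φ) -> ψ) = min(1, 1.000 + 0.900) = min(1, 1.900) = 1.000
~~(χ -> χ) (+) (((χ -> ~φ) (+) ~χ) (+) ((φ -> φ) -> ψ)) = min(1, 1.000 + 1.000) = min(1, 2.000) = 1.000

1.000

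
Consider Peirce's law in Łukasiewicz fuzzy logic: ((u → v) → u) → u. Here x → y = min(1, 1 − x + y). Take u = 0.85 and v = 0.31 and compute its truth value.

u → v = min(1, 1 − 0.85 + 0.31) = min(1, 0.46) = 0.46
(u → v) → u = min(1, 1 − 0.46 + 0.85) = min(1, 1.39) = 1.00
((u → v) → u) → u = min(1, 1 − 1.00 + 0.85) = min(1, 0.85) = 0.85
(The value 0.85 < 1 shows this instance is not satisfied; not a Ł∞-tautology in general.)

0.85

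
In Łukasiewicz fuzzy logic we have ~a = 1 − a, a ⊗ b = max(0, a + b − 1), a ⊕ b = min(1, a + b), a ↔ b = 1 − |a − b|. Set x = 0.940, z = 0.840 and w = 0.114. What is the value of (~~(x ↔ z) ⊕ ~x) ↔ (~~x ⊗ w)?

x ↔ z = 1 − |0.940 − 0.840| = 1 − 0.100 = 0.900
~(x ↔ z) = 1 − 0.900 = 0.100
~~(x ↔ z) = 1 − 0.100 = 0.900
~x = 1 − 0.940 = 0.060
~~(x ↔ z) ⊕ ~x = min(1, 0.900 + 0.060) = min(1, 0.960) = 0.960
~~x = 1 − 0.060 = 0.940
~~x ⊗ w = max(0, 0.940 + 0.114 − 1) = max(0, 0.054) = 0.054
(~~(x ↔ z) ⊕ ~x) ↔ (~~x ⊗ w) = 1 − |0.960 − 0.054| = 1 − 0.906 = 0.094

0.094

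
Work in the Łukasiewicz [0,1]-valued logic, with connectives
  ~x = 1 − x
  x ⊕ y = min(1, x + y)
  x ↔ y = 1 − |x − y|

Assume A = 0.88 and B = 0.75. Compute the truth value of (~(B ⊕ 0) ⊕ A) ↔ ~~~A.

B ⊕ 0 = min(1, 0.75 + 0.00) = min(1, 0.75) = 0.75
~(B ⊕ 0) = 1 − 0.75 = 0.25
~(B ⊕ 0) ⊕ A = min(1, 0.25 + 0.88) = min(1, 1.13) = 1.00
~A = 1 − 0.88 = 0.12
~~A = 1 − 0.12 = 0.88
~~~A = 1 − 0.88 = 0.12
(~(B ⊕ 0) ⊕ A) ↔ ~~~A = 1 − |1.00 − 0.12| = 1 − 0.88 = 0.12

0.12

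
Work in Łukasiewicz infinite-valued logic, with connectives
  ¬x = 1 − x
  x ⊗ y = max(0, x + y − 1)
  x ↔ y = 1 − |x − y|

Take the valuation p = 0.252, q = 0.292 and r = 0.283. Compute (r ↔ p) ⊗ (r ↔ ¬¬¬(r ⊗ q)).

0.252

r ↔ p = 1 − |0.283 − 0.252| = 1 − 0.031 = 0.969
r ⊗ q = max(0, 0.283 + 0.292 − 1) = max(0, -0.425) = 0.000
¬(r ⊗ q) = 1 − 0.000 = 1.000
¬¬(r ⊗ q) = 1 − 1.000 = 0.000
¬¬¬(r ⊗ q) = 1 − 0.000 = 1.000
r ↔ ¬¬¬(r ⊗ q) = 1 − |0.283 − 1.000| = 1 − 0.717 = 0.283
(r ↔ p) ⊗ (r ↔ ¬¬¬(r ⊗ q)) = max(0, 0.969 + 0.283 − 1) = max(0, 0.252) = 0.252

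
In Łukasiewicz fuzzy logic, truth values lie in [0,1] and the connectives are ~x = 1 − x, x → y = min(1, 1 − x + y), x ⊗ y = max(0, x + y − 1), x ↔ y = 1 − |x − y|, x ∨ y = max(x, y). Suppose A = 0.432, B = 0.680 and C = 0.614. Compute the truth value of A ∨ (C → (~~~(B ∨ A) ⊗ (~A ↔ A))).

0.570

B ∨ A = max(0.680, 0.432) = 0.680
~(B ∨ A) = 1 − 0.680 = 0.320
~~(B ∨ A) = 1 − 0.320 = 0.680
~~~(B ∨ A) = 1 − 0.680 = 0.320
~A = 1 − 0.432 = 0.568
~A ↔ A = 1 − |0.568 − 0.432| = 1 − 0.136 = 0.864
~~~(B ∨ A) ⊗ (~A ↔ A) = max(0, 0.320 + 0.864 − 1) = max(0, 0.184) = 0.184
C → (~~~(B ∨ A) ⊗ (~A ↔ A)) = min(1, 1 − 0.614 + 0.184) = min(1, 0.570) = 0.570
A ∨ (C → (~~~(B ∨ A) ⊗ (~A ↔ A))) = max(0.432, 0.570) = 0.570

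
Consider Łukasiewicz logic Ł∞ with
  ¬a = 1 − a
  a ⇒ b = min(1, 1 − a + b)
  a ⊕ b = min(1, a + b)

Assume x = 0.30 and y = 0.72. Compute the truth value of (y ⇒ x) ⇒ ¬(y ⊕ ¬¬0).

y ⇒ x = min(1, 1 − 0.72 + 0.30) = min(1, 0.58) = 0.58
¬0 = 1 − 0.00 = 1.00
¬¬0 = 1 − 1.00 = 0.00
y ⊕ ¬¬0 = min(1, 0.72 + 0.00) = min(1, 0.72) = 0.72
¬(y ⊕ ¬¬0) = 1 − 0.72 = 0.28
(y ⇒ x) ⇒ ¬(y ⊕ ¬¬0) = min(1, 1 − 0.58 + 0.28) = min(1, 0.70) = 0.70

0.70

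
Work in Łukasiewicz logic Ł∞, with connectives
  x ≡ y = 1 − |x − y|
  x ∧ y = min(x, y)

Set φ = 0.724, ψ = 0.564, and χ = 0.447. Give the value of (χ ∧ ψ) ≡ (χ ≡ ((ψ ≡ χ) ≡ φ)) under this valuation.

0.841

χ ∧ ψ = min(0.447, 0.564) = 0.447
ψ ≡ χ = 1 − |0.564 − 0.447| = 1 − 0.117 = 0.883
(ψ ≡ χ) ≡ φ = 1 − |0.883 − 0.724| = 1 − 0.159 = 0.841
χ ≡ ((ψ ≡ χ) ≡ φ) = 1 − |0.447 − 0.841| = 1 − 0.394 = 0.606
(χ ∧ ψ) ≡ (χ ≡ ((ψ ≡ χ) ≡ φ)) = 1 − |0.447 − 0.606| = 1 − 0.159 = 0.841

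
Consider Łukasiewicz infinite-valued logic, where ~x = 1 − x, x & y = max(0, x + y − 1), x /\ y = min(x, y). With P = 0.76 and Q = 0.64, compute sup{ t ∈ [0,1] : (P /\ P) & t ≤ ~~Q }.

0.88

P /\ P = min(0.76, 0.76) = 0.76
So the left factor is P /\ P = 0.76.
~Q = 1 − 0.64 = 0.36
~~Q = 1 − 0.36 = 0.64
So the right-hand bound is ~~Q = 0.64.
The residuum of the Łukasiewicz t-norm gives the supremum: min(1, 1 − 0.76 + 0.64).
1 − 0.76 + 0.64 = 0.88, so t = min(1, 0.88) = 0.88.
Check: 0.76 & 0.88 = max(0, 0.64) = 0.64 ≤ 0.64.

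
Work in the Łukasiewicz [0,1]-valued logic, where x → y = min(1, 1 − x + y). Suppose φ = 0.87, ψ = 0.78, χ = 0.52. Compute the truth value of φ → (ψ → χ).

0.87

ψ → χ = min(1, 1 − 0.78 + 0.52) = min(1, 0.74) = 0.74
φ → (ψ → χ) = min(1, 1 − 0.87 + 0.74) = min(1, 0.87) = 0.87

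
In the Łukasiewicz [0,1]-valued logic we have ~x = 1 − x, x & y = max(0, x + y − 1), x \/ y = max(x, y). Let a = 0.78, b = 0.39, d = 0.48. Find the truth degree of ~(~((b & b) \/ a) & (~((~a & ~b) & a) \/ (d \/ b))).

b & b = max(0, 0.39 + 0.39 − 1) = max(0, -0.22) = 0.00
(b & b) \/ a = max(0.00, 0.78) = 0.78
~((b & b) \/ a) = 1 − 0.78 = 0.22
~a = 1 − 0.78 = 0.22
~b = 1 − 0.39 = 0.61
~a & ~b = max(0, 0.22 + 0.61 − 1) = max(0, -0.17) = 0.00
(~a & ~b) & a = max(0, 0.00 + 0.78 − 1) = max(0, -0.22) = 0.00
~((~a & ~b) & a) = 1 − 0.00 = 1.00
d \/ b = max(0.48, 0.39) = 0.48
~((~a & ~b) & a) \/ (d \/ b) = max(1.00, 0.48) = 1.00
~((b & b) \/ a) & (~((~a & ~b) & a) \/ (d \/ b)) = max(0, 0.22 + 1.00 − 1) = max(0, 0.22) = 0.22
~(~((b & b) \/ a) & (~((~a & ~b) & a) \/ (d \/ b))) = 1 − 0.22 = 0.78

0.78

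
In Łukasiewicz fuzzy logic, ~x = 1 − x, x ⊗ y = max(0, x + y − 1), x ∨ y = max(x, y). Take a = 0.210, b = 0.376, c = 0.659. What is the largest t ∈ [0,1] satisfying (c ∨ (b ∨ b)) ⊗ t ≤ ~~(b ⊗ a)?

b ∨ b = max(0.376, 0.376) = 0.376
c ∨ (b ∨ b) = max(0.659, 0.376) = 0.659
So the left factor is c ∨ (b ∨ b) = 0.659.
b ⊗ a = max(0, 0.376 + 0.210 − 1) = max(0, -0.414) = 0.000
~(b ⊗ a) = 1 − 0.000 = 1.000
~~(b ⊗ a) = 1 − 1.000 = 0.000
So the right-hand bound is ~~(b ⊗ a) = 0.000.
The residuum of the Łukasiewicz t-norm gives the supremum: min(1, 1 − 0.659 + 0.000).
1 − 0.659 + 0.000 = 0.341, so t = min(1, 0.341) = 0.341.
Check: 0.659 ⊗ 0.341 = max(0, 0.000) = 0.000 ≤ 0.000.

0.341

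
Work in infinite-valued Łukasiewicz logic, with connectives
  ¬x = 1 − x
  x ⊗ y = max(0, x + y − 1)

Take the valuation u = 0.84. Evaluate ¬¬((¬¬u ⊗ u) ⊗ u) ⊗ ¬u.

0.00

¬u = 1 − 0.84 = 0.16
¬¬u = 1 − 0.16 = 0.84
¬¬u ⊗ u = max(0, 0.84 + 0.84 − 1) = max(0, 0.68) = 0.68
(¬¬u ⊗ u) ⊗ u = max(0, 0.68 + 0.84 − 1) = max(0, 0.52) = 0.52
¬((¬¬u ⊗ u) ⊗ u) = 1 − 0.52 = 0.48
¬¬((¬¬u ⊗ u) ⊗ u) = 1 − 0.48 = 0.52
¬¬((¬¬u ⊗ u) ⊗ u) ⊗ ¬u = max(0, 0.52 + 0.16 − 1) = max(0, -0.32) = 0.00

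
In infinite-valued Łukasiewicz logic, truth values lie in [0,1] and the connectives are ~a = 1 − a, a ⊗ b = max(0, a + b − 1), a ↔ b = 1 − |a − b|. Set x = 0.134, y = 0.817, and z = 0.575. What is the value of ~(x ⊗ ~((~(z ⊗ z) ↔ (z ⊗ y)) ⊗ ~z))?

0.866

z ⊗ z = max(0, 0.575 + 0.575 − 1) = max(0, 0.150) = 0.150
~(z ⊗ z) = 1 − 0.150 = 0.850
z ⊗ y = max(0, 0.575 + 0.817 − 1) = max(0, 0.392) = 0.392
~(z ⊗ z) ↔ (z ⊗ y) = 1 − |0.850 − 0.392| = 1 − 0.458 = 0.542
~z = 1 − 0.575 = 0.425
(~(z ⊗ z) ↔ (z ⊗ y)) ⊗ ~z = max(0, 0.542 + 0.425 − 1) = max(0, -0.033) = 0.000
~((~(z ⊗ z) ↔ (z ⊗ y)) ⊗ ~z) = 1 − 0.000 = 1.000
x ⊗ ~((~(z ⊗ z) ↔ (z ⊗ y)) ⊗ ~z) = max(0, 0.134 + 1.000 − 1) = max(0, 0.134) = 0.134
~(x ⊗ ~((~(z ⊗ z) ↔ (z ⊗ y)) ⊗ ~z)) = 1 − 0.134 = 0.866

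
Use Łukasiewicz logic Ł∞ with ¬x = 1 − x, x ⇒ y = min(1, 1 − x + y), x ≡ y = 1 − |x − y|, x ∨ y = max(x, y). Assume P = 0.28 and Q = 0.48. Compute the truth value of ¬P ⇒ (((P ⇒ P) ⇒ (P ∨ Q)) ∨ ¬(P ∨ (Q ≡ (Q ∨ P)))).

¬P = 1 − 0.28 = 0.72
P ⇒ P = min(1, 1 − 0.28 + 0.28) = min(1, 1.00) = 1.00
P ∨ Q = max(0.28, 0.48) = 0.48
(P ⇒ P) ⇒ (P ∨ Q) = min(1, 1 − 1.00 + 0.48) = min(1, 0.48) = 0.48
Q ∨ P = max(0.48, 0.28) = 0.48
Q ≡ (Q ∨ P) = 1 − |0.48 − 0.48| = 1 − 0.00 = 1.00
P ∨ (Q ≡ (Q ∨ P)) = max(0.28, 1.00) = 1.00
¬(P ∨ (Q ≡ (Q ∨ P))) = 1 − 1.00 = 0.00
((P ⇒ P) ⇒ (P ∨ Q)) ∨ ¬(P ∨ (Q ≡ (Q ∨ P))) = max(0.48, 0.00) = 0.48
¬P ⇒ (((P ⇒ P) ⇒ (P ∨ Q)) ∨ ¬(P ∨ (Q ≡ (Q ∨ P)))) = min(1, 1 − 0.72 + 0.48) = min(1, 0.76) = 0.76

0.76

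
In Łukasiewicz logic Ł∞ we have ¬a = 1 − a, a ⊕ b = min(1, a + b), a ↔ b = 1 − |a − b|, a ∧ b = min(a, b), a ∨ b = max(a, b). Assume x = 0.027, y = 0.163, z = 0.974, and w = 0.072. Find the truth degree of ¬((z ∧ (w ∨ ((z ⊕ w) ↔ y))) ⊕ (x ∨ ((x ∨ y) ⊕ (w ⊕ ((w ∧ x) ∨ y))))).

0.439

z ⊕ w = min(1, 0.974 + 0.072) = min(1, 1.046) = 1.000
(z ⊕ w) ↔ y = 1 − |1.000 − 0.163| = 1 − 0.837 = 0.163
w ∨ ((z ⊕ w) ↔ y) = max(0.072, 0.163) = 0.163
z ∧ (w ∨ ((z ⊕ w) ↔ y)) = min(0.974, 0.163) = 0.163
x ∨ y = max(0.027, 0.163) = 0.163
w ∧ x = min(0.072, 0.027) = 0.027
(w ∧ x) ∨ y = max(0.027, 0.163) = 0.163
w ⊕ ((w ∧ x) ∨ y) = min(1, 0.072 + 0.163) = min(1, 0.235) = 0.235
(x ∨ y) ⊕ (w ⊕ ((w ∧ x) ∨ y)) = min(1, 0.163 + 0.235) = min(1, 0.398) = 0.398
x ∨ ((x ∨ y) ⊕ (w ⊕ ((w ∧ x) ∨ y))) = max(0.027, 0.398) = 0.398
(z ∧ (w ∨ ((z ⊕ w) ↔ y))) ⊕ (x ∨ ((x ∨ y) ⊕ (w ⊕ ((w ∧ x) ∨ y)))) = min(1, 0.163 + 0.398) = min(1, 0.561) = 0.561
¬((z ∧ (w ∨ ((z ⊕ w) ↔ y))) ⊕ (x ∨ ((x ∨ y) ⊕ (w ⊕ ((w ∧ x) ∨ y))))) = 1 − 0.561 = 0.439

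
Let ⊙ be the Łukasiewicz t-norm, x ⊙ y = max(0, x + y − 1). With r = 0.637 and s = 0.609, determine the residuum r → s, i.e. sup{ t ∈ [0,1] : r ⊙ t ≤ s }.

0.972

The residuum of the Łukasiewicz t-norm gives the supremum: min(1, 1 − 0.637 + 0.609).
1 − 0.637 + 0.609 = 0.972, so t = min(1, 0.972) = 0.972.
Check: 0.637 ⊙ 0.972 = max(0, 0.609) = 0.609 ≤ 0.609.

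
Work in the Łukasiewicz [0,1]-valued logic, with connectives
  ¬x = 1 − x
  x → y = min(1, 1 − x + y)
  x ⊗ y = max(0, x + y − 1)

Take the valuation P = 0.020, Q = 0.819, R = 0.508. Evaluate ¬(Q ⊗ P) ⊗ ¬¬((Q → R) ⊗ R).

Q ⊗ P = max(0, 0.819 + 0.020 − 1) = max(0, -0.161) = 0.000
¬(Q ⊗ P) = 1 − 0.000 = 1.000
Q → R = min(1, 1 − 0.819 + 0.508) = min(1, 0.689) = 0.689
(Q → R) ⊗ R = max(0, 0.689 + 0.508 − 1) = max(0, 0.197) = 0.197
¬((Q → R) ⊗ R) = 1 − 0.197 = 0.803
¬¬((Q → R) ⊗ R) = 1 − 0.803 = 0.197
¬(Q ⊗ P) ⊗ ¬¬((Q → R) ⊗ R) = max(0, 1.000 + 0.197 − 1) = max(0, 0.197) = 0.197

0.197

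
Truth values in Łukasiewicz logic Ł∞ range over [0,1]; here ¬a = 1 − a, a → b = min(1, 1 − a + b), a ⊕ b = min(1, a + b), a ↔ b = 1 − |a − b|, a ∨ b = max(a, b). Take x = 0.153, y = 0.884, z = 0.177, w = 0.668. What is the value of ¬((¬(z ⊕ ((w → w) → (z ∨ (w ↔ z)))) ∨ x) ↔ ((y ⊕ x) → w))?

w → w = min(1, 1 − 0.668 + 0.668) = min(1, 1.000) = 1.000
w ↔ z = 1 − |0.668 − 0.177| = 1 − 0.491 = 0.509
z ∨ (w ↔ z) = max(0.177, 0.509) = 0.509
(w → w) → (z ∨ (w ↔ z)) = min(1, 1 − 1.000 + 0.509) = min(1, 0.509) = 0.509
z ⊕ ((w → w) → (z ∨ (w ↔ z))) = min(1, 0.177 + 0.509) = min(1, 0.686) = 0.686
¬(z ⊕ ((w → w) → (z ∨ (w ↔ z)))) = 1 − 0.686 = 0.314
¬(z ⊕ ((w → w) → (z ∨ (w ↔ z)))) ∨ x = max(0.314, 0.153) = 0.314
y ⊕ x = min(1, 0.884 + 0.153) = min(1, 1.037) = 1.000
(y ⊕ x) → w = min(1, 1 − 1.000 + 0.668) = min(1, 0.668) = 0.668
(¬(z ⊕ ((w → w) → (z ∨ (w ↔ z)))) ∨ x) ↔ ((y ⊕ x) → w) = 1 − |0.314 − 0.668| = 1 − 0.354 = 0.646
¬((¬(z ⊕ ((w → w) → (z ∨ (w ↔ z)))) ∨ x) ↔ ((y ⊕ x) → w)) = 1 − 0.646 = 0.354

0.354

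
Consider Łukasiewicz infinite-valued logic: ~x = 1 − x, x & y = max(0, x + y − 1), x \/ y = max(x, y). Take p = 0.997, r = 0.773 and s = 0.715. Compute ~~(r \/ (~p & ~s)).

~p = 1 − 0.997 = 0.003
~s = 1 − 0.715 = 0.285
~p & ~s = max(0, 0.003 + 0.285 − 1) = max(0, -0.712) = 0.000
r \/ (~p & ~s) = max(0.773, 0.000) = 0.773
~(r \/ (~p & ~s)) = 1 − 0.773 = 0.227
~~(r \/ (~p & ~s)) = 1 − 0.227 = 0.773

0.773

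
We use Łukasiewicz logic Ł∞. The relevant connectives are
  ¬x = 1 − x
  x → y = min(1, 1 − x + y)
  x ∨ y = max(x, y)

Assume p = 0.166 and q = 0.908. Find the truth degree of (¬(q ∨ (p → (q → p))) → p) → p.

q → p = min(1, 1 − 0.908 + 0.166) = min(1, 0.258) = 0.258
p → (q → p) = min(1, 1 − 0.166 + 0.258) = min(1, 1.092) = 1.000
q ∨ (p → (q → p)) = max(0.908, 1.000) = 1.000
¬(q ∨ (p → (q → p))) = 1 − 1.000 = 0.000
¬(q ∨ (p → (q → p))) → p = min(1, 1 − 0.000 + 0.166) = min(1, 1.166) = 1.000
(¬(q ∨ (p → (q → p))) → p) → p = min(1, 1 − 1.000 + 0.166) = min(1, 0.166) = 0.166

0.166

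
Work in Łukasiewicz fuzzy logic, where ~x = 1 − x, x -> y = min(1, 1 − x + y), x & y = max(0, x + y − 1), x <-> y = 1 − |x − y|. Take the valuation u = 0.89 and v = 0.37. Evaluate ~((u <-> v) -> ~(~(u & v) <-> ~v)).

0.37

u <-> v = 1 − |0.89 − 0.37| = 1 − 0.52 = 0.48
u & v = max(0, 0.89 + 0.37 − 1) = max(0, 0.26) = 0.26
~(u & v) = 1 − 0.26 = 0.74
~v = 1 − 0.37 = 0.63
~(u & v) <-> ~v = 1 − |0.74 − 0.63| = 1 − 0.11 = 0.89
~(~(u & v) <-> ~v) = 1 − 0.89 = 0.11
(u <-> v) -> ~(~(u & v) <-> ~v) = min(1, 1 − 0.48 + 0.11) = min(1, 0.63) = 0.63
~((u <-> v) -> ~(~(u & v) <-> ~v)) = 1 − 0.63 = 0.37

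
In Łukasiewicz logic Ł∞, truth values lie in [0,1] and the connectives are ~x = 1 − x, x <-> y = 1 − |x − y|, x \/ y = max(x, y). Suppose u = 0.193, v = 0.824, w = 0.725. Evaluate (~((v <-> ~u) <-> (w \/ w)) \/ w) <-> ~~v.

~u = 1 − 0.193 = 0.807
v <-> ~u = 1 − |0.824 − 0.807| = 1 − 0.017 = 0.983
w \/ w = max(0.725, 0.725) = 0.725
(v <-> ~u) <-> (w \/ w) = 1 − |0.983 − 0.725| = 1 − 0.258 = 0.742
~((v <-> ~u) <-> (w \/ w)) = 1 − 0.742 = 0.258
~((v <-> ~u) <-> (w \/ w)) \/ w = max(0.258, 0.725) = 0.725
~v = 1 − 0.824 = 0.176
~~v = 1 − 0.176 = 0.824
(~((v <-> ~u) <-> (w \/ w)) \/ w) <-> ~~v = 1 − |0.725 − 0.824| = 1 − 0.099 = 0.901

0.901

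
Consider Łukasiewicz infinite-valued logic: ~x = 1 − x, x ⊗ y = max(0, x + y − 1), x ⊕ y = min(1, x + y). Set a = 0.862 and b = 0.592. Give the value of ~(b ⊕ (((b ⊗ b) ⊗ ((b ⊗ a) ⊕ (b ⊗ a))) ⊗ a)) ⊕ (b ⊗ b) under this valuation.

0.592

b ⊗ b = max(0, 0.592 + 0.592 − 1) = max(0, 0.184) = 0.184
b ⊗ a = max(0, 0.592 + 0.862 − 1) = max(0, 0.454) = 0.454
(b ⊗ a) ⊕ (b ⊗ a) = min(1, 0.454 + 0.454) = min(1, 0.908) = 0.908
(b ⊗ b) ⊗ ((b ⊗ a) ⊕ (b ⊗ a)) = max(0, 0.184 + 0.908 − 1) = max(0, 0.092) = 0.092
((b ⊗ b) ⊗ ((b ⊗ a) ⊕ (b ⊗ a))) ⊗ a = max(0, 0.092 + 0.862 − 1) = max(0, -0.046) = 0.000
b ⊕ (((b ⊗ b) ⊗ ((b ⊗ a) ⊕ (b ⊗ a))) ⊗ a) = min(1, 0.592 + 0.000) = min(1, 0.592) = 0.592
~(b ⊕ (((b ⊗ b) ⊗ ((b ⊗ a) ⊕ (b ⊗ a))) ⊗ a)) = 1 − 0.592 = 0.408
~(b ⊕ (((b ⊗ b) ⊗ ((b ⊗ a) ⊕ (b ⊗ a))) ⊗ a)) ⊕ (b ⊗ b) = min(1, 0.408 + 0.184) = min(1, 0.592) = 0.592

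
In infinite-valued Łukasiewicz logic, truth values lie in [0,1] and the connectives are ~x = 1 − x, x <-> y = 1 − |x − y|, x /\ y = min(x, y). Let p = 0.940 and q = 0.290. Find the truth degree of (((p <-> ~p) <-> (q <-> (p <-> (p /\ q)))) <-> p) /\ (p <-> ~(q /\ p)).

0.240

~p = 1 − 0.940 = 0.060
p <-> ~p = 1 − |0.940 − 0.060| = 1 − 0.880 = 0.120
p /\ q = min(0.940, 0.290) = 0.290
p <-> (p /\ q) = 1 − |0.940 − 0.290| = 1 − 0.650 = 0.350
q <-> (p <-> (p /\ q)) = 1 − |0.290 − 0.350| = 1 − 0.060 = 0.940
(p <-> ~p) <-> (q <-> (p <-> (p /\ q))) = 1 − |0.120 − 0.940| = 1 − 0.820 = 0.180
((p <-> ~p) <-> (q <-> (p <-> (p /\ q)))) <-> p = 1 − |0.180 − 0.940| = 1 − 0.760 = 0.240
q /\ p = min(0.290, 0.940) = 0.290
~(q /\ p) = 1 − 0.290 = 0.710
p <-> ~(q /\ p) = 1 − |0.940 − 0.710| = 1 − 0.230 = 0.770
(((p <-> ~p) <-> (q <-> (p <-> (p /\ q)))) <-> p) /\ (p <-> ~(q /\ p)) = min(0.240, 0.770) = 0.240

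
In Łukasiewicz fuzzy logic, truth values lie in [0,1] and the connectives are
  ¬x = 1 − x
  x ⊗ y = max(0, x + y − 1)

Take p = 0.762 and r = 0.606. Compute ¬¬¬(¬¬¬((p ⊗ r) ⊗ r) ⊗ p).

0.238

p ⊗ r = max(0, 0.762 + 0.606 − 1) = max(0, 0.368) = 0.368
(p ⊗ r) ⊗ r = max(0, 0.368 + 0.606 − 1) = max(0, -0.026) = 0.000
¬((p ⊗ r) ⊗ r) = 1 − 0.000 = 1.000
¬¬((p ⊗ r) ⊗ r) = 1 − 1.000 = 0.000
¬¬¬((p ⊗ r) ⊗ r) = 1 − 0.000 = 1.000
¬¬¬((p ⊗ r) ⊗ r) ⊗ p = max(0, 1.000 + 0.762 − 1) = max(0, 0.762) = 0.762
¬(¬¬¬((p ⊗ r) ⊗ r) ⊗ p) = 1 − 0.762 = 0.238
¬¬(¬¬¬((p ⊗ r) ⊗ r) ⊗ p) = 1 − 0.238 = 0.762
¬¬¬(¬¬¬((p ⊗ r) ⊗ r) ⊗ p) = 1 − 0.762 = 0.238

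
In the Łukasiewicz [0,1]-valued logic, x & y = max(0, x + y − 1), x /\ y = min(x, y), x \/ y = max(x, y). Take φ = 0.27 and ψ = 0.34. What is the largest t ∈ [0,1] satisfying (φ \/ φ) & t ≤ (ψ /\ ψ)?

1.00

φ \/ φ = max(0.27, 0.27) = 0.27
So the left factor is φ \/ φ = 0.27.
ψ /\ ψ = min(0.34, 0.34) = 0.34
So the right-hand bound is ψ /\ ψ = 0.34.
The residuum of the Łukasiewicz t-norm gives the supremum: min(1, 1 − 0.27 + 0.34).
1 − 0.27 + 0.34 = 1.07, so t = min(1, 1.07) = 1.00.
Check: 0.27 & 1.00 = max(0, 0.27) = 0.27 ≤ 0.34.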